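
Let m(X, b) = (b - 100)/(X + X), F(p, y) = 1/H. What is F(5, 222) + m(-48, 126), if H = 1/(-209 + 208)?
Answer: -61/48 ≈ -1.2708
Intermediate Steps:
H = -1 (H = 1/(-1) = -1)
F(p, y) = -1 (F(p, y) = 1/(-1) = -1)
m(X, b) = (-100 + b)/(2*X) (m(X, b) = (-100 + b)/((2*X)) = (-100 + b)*(1/(2*X)) = (-100 + b)/(2*X))
F(5, 222) + m(-48, 126) = -1 + (½)*(-100 + 126)/(-48) = -1 + (½)*(-1/48)*26 = -1 - 13/48 = -61/48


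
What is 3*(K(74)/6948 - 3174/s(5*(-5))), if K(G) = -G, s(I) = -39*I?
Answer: -3687517/376350 ≈ -9.7981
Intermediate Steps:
3*(K(74)/6948 - 3174/s(5*(-5))) = 3*(-1*74/6948 - 3174/((-195*(-5)))) = 3*(-74*1/6948 - 3174/((-39*(-25)))) = 3*(-37/3474 - 3174/975) = 3*(-37/3474 - 3174*1/975) = 3*(-37/3474 - 1058/325) = 3*(-3687517/1129050) = -3687517/376350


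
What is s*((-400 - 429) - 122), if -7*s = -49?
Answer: -6657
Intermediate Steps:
s = 7 (s = -1/7*(-49) = 7)
s*((-400 - 429) - 122) = 7*((-400 - 429) - 122) = 7*(-829 - 122) = 7*(-951) = -6657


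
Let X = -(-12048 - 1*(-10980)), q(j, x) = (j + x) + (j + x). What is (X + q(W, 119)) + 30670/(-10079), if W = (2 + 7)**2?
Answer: 14765302/10079 ≈ 1465.0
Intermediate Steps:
W = 81 (W = 9**2 = 81)
q(j, x) = 2*j + 2*x
X = 1068 (X = -(-12048 + 10980) = -1*(-1068) = 1068)
(X + q(W, 119)) + 30670/(-10079) = (1068 + (2*81 + 2*119)) + 30670/(-10079) = (1068 + (162 + 238)) + 30670*(-1/10079) = (1068 + 400) - 30670/10079 = 1468 - 30670/10079 = 14765302/10079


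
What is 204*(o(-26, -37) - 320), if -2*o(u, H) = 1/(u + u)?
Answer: -1697229/26 ≈ -65278.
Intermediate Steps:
o(u, H) = -1/(4*u) (o(u, H) = -1/(2*(u + u)) = -1/(2*u)/2 = -1/(4*u))
204*(o(-26, -37) - 320) = 204*(-¼/(-26) - 320) = 204*(-¼*(-1/26) - 320) = 204*(1/104 - 320) = 204*(-33279/104) = -1697229/26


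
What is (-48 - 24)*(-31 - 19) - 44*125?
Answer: -1900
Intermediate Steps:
(-48 - 24)*(-31 - 19) - 44*125 = -72*(-50) - 5500 = 3600 - 5500 = -1900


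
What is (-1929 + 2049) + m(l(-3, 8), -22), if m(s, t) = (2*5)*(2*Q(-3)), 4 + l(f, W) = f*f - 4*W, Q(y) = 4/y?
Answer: 280/3 ≈ 93.333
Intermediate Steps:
l(f, W) = -4 + f**2 - 4*W (l(f, W) = -4 + (f*f - 4*W) = -4 + (f**2 - 4*W) = -4 + f**2 - 4*W)
m(s, t) = -80/3 (m(s, t) = (2*5)*(2*(4/(-3))) = 10*(2*(4*(-1/3))) = 10*(2*(-4/3)) = 10*(-8/3) = -80/3)
(-1929 + 2049) + m(l(-3, 8), -22) = (-1929 + 2049) - 80/3 = 120 - 80/3 = 280/3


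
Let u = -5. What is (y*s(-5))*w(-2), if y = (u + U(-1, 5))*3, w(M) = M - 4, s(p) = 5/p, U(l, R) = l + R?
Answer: -18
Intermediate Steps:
U(l, R) = R + l
w(M) = -4 + M
y = -3 (y = (-5 + (5 - 1))*3 = (-5 + 4)*3 = -1*3 = -3)
(y*s(-5))*w(-2) = (-15/(-5))*(-4 - 2) = -15*(-1)/5*(-6) = -3*(-1)*(-6) = 3*(-6) = -18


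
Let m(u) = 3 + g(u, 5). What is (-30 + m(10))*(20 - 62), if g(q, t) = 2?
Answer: 1050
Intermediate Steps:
m(u) = 5 (m(u) = 3 + 2 = 5)
(-30 + m(10))*(20 - 62) = (-30 + 5)*(20 - 62) = -25*(-42) = 1050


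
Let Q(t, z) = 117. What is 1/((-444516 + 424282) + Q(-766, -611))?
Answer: -1/20117 ≈ -4.9709e-5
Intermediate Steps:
1/((-444516 + 424282) + Q(-766, -611)) = 1/((-444516 + 424282) + 117) = 1/(-20234 + 117) = 1/(-20117) = -1/20117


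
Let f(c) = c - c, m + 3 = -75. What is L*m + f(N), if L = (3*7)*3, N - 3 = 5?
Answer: -4914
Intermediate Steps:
m = -78 (m = -3 - 75 = -78)
N = 8 (N = 3 + 5 = 8)
f(c) = 0
L = 63 (L = 21*3 = 63)
L*m + f(N) = 63*(-78) + 0 = -4914 + 0 = -4914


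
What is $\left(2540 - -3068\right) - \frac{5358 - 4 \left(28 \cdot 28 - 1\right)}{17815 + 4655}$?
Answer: $\frac{3000227}{535} \approx 5607.9$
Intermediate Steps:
$\left(2540 - -3068\right) - \frac{5358 - 4 \left(28 \cdot 28 - 1\right)}{17815 + 4655} = \left(2540 + 3068\right) - \frac{5358 - 4 \left(784 - 1\right)}{22470} = 5608 - \left(5358 - 3132\right) \frac{1}{22470} = 5608 - 2226 \cdot \frac{1}{22470} = 5608 - \frac{53}{535} = \frac{3000227}{535}$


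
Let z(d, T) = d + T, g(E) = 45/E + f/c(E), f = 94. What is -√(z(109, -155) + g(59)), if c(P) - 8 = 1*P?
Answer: -3*I*√76107109/3953 ≈ -6.6208*I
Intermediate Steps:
c(P) = 8 + P (c(P) = 8 + 1*P = 8 + P)
g(E) = 45/E + 94/(8 + E)
z(d, T) = T + d
-√(z(109, -155) + g(59)) = -√((-155 + 109) + (360 + 139*59)/(59*(8 + 59))) = -√(-46 + (1/59)*(360 + 8201)/67) = -√(-46 + (1/59)*(1/67)*8561) = -√(-46 + 8561/3953) = -√(-173277/3953) = -3*I*√76107109/3953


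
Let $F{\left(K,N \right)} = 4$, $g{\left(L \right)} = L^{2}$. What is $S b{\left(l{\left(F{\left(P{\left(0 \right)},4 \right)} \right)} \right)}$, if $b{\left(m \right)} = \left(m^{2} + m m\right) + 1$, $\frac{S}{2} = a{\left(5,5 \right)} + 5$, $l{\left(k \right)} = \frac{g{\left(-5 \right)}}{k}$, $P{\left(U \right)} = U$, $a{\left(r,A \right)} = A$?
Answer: $\frac{3165}{2} \approx 1582.5$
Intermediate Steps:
$l{\left(k \right)} = \frac{25}{k}$ ($l{\left(k \right)} = \frac{\left(-5\right)^{2}}{k} = \frac{25}{k}$)
$S = 20$ ($S = 2 \left(5 + 5\right) = 2 \cdot 10 = 20$)
$b{\left(m \right)} = 1 + 2 m^{2}$ ($b{\left(m \right)} = \left(m^{2} + m^{2}\right) + 1 = 2 m^{2} + 1 = 1 + 2 m^{2}$)
$S b{\left(l{\left(F{\left(P{\left(0 \right)},4 \right)} \right)} \right)} = 20 \left(1 + 2 \left(\frac{25}{4}\right)^{2}\right) = 20 \left(1 + 2 \cdot \frac{625}{16}\right) = 20 \left(1 + \frac{625}{8}\right) = 20 \cdot \frac{633}{8} = \frac{3165}{2}$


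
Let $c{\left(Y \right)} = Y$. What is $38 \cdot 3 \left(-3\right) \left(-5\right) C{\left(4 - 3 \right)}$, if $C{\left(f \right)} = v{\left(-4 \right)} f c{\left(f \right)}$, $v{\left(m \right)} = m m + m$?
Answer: $20520$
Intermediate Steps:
$v{\left(m \right)} = m + m^{2}$ ($v{\left(m \right)} = m^{2} + m = m + m^{2}$)
$C{\left(f \right)} = 12 f^{2}$ ($C{\left(f \right)} = - 4 \left(1 - 4\right) f f = \left(-4\right) \left(-3\right) f f = 12 f f = 12 f^{2}$)
$38 \cdot 3 \left(-3\right) \left(-5\right) C{\left(4 - 3 \right)} = 38 \cdot 3 \left(-3\right) \left(-5\right) 12 \left(4 - 3\right)^{2} = 38 \left(\left(-9\right) \left(-5\right)\right) 12 \cdot 1^{2} = 38 \cdot 45 \cdot 12 \cdot 1 = 1710 \cdot 12 = 20520$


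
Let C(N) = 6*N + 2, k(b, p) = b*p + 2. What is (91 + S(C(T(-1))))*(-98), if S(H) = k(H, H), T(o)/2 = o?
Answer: -18914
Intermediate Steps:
k(b, p) = 2 + b*p
T(o) = 2*o
C(N) = 2 + 6*N
S(H) = 2 + H² (S(H) = 2 + H*H = 2 + H²)
(91 + S(C(T(-1))))*(-98) = (91 + (2 + (2 + 6*(2*(-1)))²))*(-98) = (91 + (2 + (2 + 6*(-2))²))*(-98) = (91 + (2 + (2 - 12)²))*(-98) = (91 + (2 + (-10)²))*(-98) = (91 + (2 + 100))*(-98) = (91 + 102)*(-98) = 193*(-98) = -18914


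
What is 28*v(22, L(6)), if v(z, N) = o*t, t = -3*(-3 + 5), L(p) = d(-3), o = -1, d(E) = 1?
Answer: 168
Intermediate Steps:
L(p) = 1
t = -6 (t = -3*2 = -6)
v(z, N) = 6 (v(z, N) = -1*(-6) = 6)
28*v(22, L(6)) = 28*6 = 168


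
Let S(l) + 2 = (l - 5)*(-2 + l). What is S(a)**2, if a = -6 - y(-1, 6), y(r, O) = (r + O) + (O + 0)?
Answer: 173056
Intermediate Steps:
y(r, O) = r + 2*O (y(r, O) = (O + r) + O = r + 2*O)
a = -17 (a = -6 - (-1 + 2*6) = -6 - (-1 + 12) = -6 - 1*11 = -6 - 11 = -17)
S(l) = -2 + (-5 + l)*(-2 + l) (S(l) = -2 + (l - 5)*(-2 + l) = -2 + (-5 + l)*(-2 + l))
S(a)**2 = (8 + (-17)**2 - 7*(-17))**2 = (8 + 289 + 119)**2 = 416**2 = 173056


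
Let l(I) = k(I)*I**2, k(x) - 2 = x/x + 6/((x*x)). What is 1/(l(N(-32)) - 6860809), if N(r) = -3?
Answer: -1/6860776 ≈ -1.4576e-7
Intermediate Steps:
k(x) = 3 + 6/x**2 (k(x) = 2 + (x/x + 6/((x*x))) = 2 + (1 + 6/(x**2)) = 2 + (1 + 6/x**2) = 3 + 6/x**2)
l(I) = I**2*(3 + 6/I**2) (l(I) = (3 + 6/I**2)*I**2 = I**2*(3 + 6/I**2))
1/(l(N(-32)) - 6860809) = 1/((6 + 3*(-3)**2) - 6860809) = 1/((6 + 3*9) - 6860809) = 1/((6 + 27) - 6860809) = 1/(33 - 6860809) = 1/(-6860776) = -1/6860776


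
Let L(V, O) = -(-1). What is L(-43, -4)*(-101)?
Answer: -101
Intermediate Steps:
L(V, O) = 1 (L(V, O) = -1*(-1) = 1)
L(-43, -4)*(-101) = 1*(-101) = -101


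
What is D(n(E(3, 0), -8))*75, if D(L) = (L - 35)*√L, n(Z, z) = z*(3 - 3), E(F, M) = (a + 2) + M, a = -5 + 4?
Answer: 0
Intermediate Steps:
a = -1
E(F, M) = 1 + M (E(F, M) = (-1 + 2) + M = 1 + M)
n(Z, z) = 0 (n(Z, z) = z*0 = 0)
D(L) = √L*(-35 + L) (D(L) = (-35 + L)*√L = √L*(-35 + L))
D(n(E(3, 0), -8))*75 = (√0*(-35 + 0))*75 = (0*(-35))*75 = 0*75 = 0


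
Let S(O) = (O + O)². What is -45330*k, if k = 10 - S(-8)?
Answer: 11151180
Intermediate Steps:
S(O) = 4*O² (S(O) = (2*O)² = 4*O²)
k = -246 (k = 10 - 4*(-8)² = 10 - 4*64 = 10 - 1*256 = 10 - 256 = -246)
-45330*k = -45330*(-246) = 11151180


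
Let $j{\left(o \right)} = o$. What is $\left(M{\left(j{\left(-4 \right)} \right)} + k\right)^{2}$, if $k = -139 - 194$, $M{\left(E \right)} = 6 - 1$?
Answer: $107584$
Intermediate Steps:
$M{\left(E \right)} = 5$ ($M{\left(E \right)} = 6 - 1 = 5$)
$k = -333$ ($k = -139 - 194 = -333$)
$\left(M{\left(j{\left(-4 \right)} \right)} + k\right)^{2} = \left(5 - 333\right)^{2} = \left(-328\right)^{2} = 107584$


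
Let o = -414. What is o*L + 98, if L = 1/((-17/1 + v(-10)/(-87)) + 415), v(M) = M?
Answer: 1679155/17318 ≈ 96.960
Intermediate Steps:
L = 87/34636 (L = 1/((-17/1 - 10/(-87)) + 415) = 1/((-17*1 - 10*(-1/87)) + 415) = 1/((-17 + 10/87) + 415) = 1/(-1469/87 + 415) = 1/(34636/87) = 87/34636 ≈ 0.0025118)
o*L + 98 = -414*87/34636 + 98 = -18009/17318 + 98 = 1679155/17318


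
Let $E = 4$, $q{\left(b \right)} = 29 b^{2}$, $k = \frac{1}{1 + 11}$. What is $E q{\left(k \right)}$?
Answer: $\frac{29}{36} \approx 0.80556$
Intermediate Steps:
$k = \frac{1}{12} \approx 0.083333$
$E q{\left(k \right)} = 4 \cdot \frac{29}{144} = \frac{29}{36}$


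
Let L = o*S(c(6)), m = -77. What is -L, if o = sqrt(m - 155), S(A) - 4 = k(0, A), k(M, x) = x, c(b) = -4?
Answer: 0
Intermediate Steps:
S(A) = 4 + A
o = 2*I*sqrt(58) (o = sqrt(-77 - 155) = sqrt(-232) = 2*I*sqrt(58) ≈ 15.232*I)
L = 0 (L = (2*I*sqrt(58))*(4 - 4) = (2*I*sqrt(58))*0 = 0)
-L = -1*0 = 0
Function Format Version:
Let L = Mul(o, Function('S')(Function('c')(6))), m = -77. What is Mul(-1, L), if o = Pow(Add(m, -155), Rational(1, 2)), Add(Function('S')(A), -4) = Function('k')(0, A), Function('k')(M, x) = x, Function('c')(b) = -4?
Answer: 0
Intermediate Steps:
Function('S')(A) = Add(4, A)
o = Mul(2, I, Pow(58, Rational(1, 2))) (o = Pow(Add(-77, -155), Rational(1, 2)) = Pow(-232, Rational(1, 2)) = Mul(2, I, Pow(58, Rational(1, 2))) ≈ Mul(15.232, I))
L = 0 (L = Mul(Mul(2, I, Pow(58, Rational(1, 2))), Add(4, -4)) = Mul(Mul(2, I, Pow(58, Rational(1, 2))), 0) = 0)
Mul(-1, L) = Mul(-1, 0) = 0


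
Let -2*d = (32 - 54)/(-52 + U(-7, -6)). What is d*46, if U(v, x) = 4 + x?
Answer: -253/27 ≈ -9.3704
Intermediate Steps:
d = -11/54 (d = -(32 - 54)/(2*(-52 + (4 - 6))) = -(-11)/(-52 - 2) = -(-11)/(-54) = -(-11)*(-1)/54 = -1/2*11/27 = -11/54 ≈ -0.20370)
d*46 = -11/54*46 = -253/27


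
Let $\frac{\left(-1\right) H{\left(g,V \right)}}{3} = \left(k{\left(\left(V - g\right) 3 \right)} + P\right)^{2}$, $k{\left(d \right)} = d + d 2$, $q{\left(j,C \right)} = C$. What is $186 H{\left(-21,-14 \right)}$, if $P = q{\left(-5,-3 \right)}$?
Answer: $-2008800$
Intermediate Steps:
$P = -3$
$k{\left(d \right)} = 3 d$ ($k{\left(d \right)} = d + 2 d = 3 d$)
$H{\left(g,V \right)} = - 3 \left(-3 - 9 g + 9 V\right)^{2}$ ($H{\left(g,V \right)} = - 3 \left(3 \left(V - g\right) 3 - 3\right)^{2} = - 3 \left(3 \left(- 3 g + 3 V\right) - 3\right)^{2} = - 3 \left(\left(- 9 g + 9 V\right) - 3\right)^{2} = - 3 \left(-3 - 9 g + 9 V\right)^{2}$)
$186 H{\left(-21,-14 \right)} = 186 \left(- 27 \left(1 - -42 + 3 \left(-21\right)\right)^{2}\right) = 186 \left(- 27 \left(1 + 42 - 63\right)^{2}\right) = 186 \left(- 27 \left(-20\right)^{2}\right) = 186 \left(\left(-27\right) 400\right) = 186 \left(-10800\right) = -2008800$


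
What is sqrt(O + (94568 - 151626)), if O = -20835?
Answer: I*sqrt(77893) ≈ 279.09*I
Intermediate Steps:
sqrt(O + (94568 - 151626)) = sqrt(-20835 + (94568 - 151626)) = sqrt(-20835 - 57058) = sqrt(-77893) = I*sqrt(77893)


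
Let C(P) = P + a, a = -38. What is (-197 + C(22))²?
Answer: 45369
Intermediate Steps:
C(P) = -38 + P (C(P) = P - 38 = -38 + P)
(-197 + C(22))² = (-197 + (-38 + 22))² = (-197 - 16)² = (-213)² = 45369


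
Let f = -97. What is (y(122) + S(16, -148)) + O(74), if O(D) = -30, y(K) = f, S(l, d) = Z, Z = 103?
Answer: -24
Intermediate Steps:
S(l, d) = 103
y(K) = -97
(y(122) + S(16, -148)) + O(74) = (-97 + 103) - 30 = 6 - 30 = -24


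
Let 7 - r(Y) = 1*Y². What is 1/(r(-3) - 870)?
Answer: -1/872 ≈ -0.0011468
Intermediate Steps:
r(Y) = 7 - Y²
1/(r(-3) - 870) = 1/((7 - 1*(-3)²) - 870) = 1/((7 - 1*9) - 870) = 1/((7 - 9) - 870) = 1/(-2 - 870) = 1/(-872) = -1/872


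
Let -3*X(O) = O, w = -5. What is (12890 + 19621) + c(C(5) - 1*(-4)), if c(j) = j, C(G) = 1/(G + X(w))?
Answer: 650303/20 ≈ 32515.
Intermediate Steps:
X(O) = -O/3
C(G) = 1/(5/3 + G) (C(G) = 1/(G - 1/3*(-5)) = 1/(G + 5/3) = 1/(5/3 + G))
(12890 + 19621) + c(C(5) - 1*(-4)) = (12890 + 19621) + (3/(5 + 3*5) - 1*(-4)) = 32511 + (3/(5 + 15) + 4) = 32511 + (3/20 + 4) = 32511 + 83/20 = 650303/20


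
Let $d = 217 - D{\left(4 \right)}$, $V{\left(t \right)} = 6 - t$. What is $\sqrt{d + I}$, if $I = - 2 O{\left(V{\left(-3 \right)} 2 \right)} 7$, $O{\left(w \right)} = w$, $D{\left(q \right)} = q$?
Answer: $i \sqrt{39} \approx 6.245 i$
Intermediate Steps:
$I = -252$ ($I = - 2 \left(6 - -3\right) 2 \cdot 7 = - 2 \left(6 + 3\right) 2 \cdot 7 = - 2 \cdot 9 \cdot 2 \cdot 7 = \left(-2\right) 18 \cdot 7 = \left(-36\right) 7 = -252$)
$d = 213$ ($d = 217 - 4 = 213$)
$\sqrt{d + I} = \sqrt{213 - 252} = \sqrt{-39} = i \sqrt{39}$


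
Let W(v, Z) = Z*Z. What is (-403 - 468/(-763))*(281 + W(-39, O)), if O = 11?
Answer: -123422442/763 ≈ -1.6176e+5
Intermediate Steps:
W(v, Z) = Z²
(-403 - 468/(-763))*(281 + W(-39, O)) = (-403 - 468/(-763))*(281 + 11²) = (-403 - 468*(-1)/763)*(281 + 121) = (-403 - 1*(-468/763))*402 = (-403 + 468/763)*402 = -307021/763*402 = -123422442/763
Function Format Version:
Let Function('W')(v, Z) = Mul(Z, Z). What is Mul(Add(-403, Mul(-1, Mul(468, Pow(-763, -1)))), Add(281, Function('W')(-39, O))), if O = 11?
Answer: Rational(-123422442, 763) ≈ -1.6176e+5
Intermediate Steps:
Function('W')(v, Z) = Pow(Z, 2)
Mul(Add(-403, Mul(-1, Mul(468, Pow(-763, -1)))), Add(281, Function('W')(-39, O))) = Mul(Add(-403, Mul(-1, Mul(468, Pow(-763, -1)))), Add(281, Pow(11, 2))) = Mul(Add(-403, Mul(-1, Mul(468, Rational(-1, 763)))), Add(281, 121)) = Mul(Add(-403, Mul(-1, Rational(-468, 763))), 402) = Mul(Add(-403, Rational(468, 763)), 402) = Mul(Rational(-307021, 763), 402) = Rational(-123422442, 763)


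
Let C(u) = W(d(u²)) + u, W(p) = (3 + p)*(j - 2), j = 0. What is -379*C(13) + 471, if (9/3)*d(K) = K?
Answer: 121556/3 ≈ 40519.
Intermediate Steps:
d(K) = K/3
W(p) = -6 - 2*p (W(p) = (3 + p)*(0 - 2) = (3 + p)*(-2) = -6 - 2*p)
C(u) = -6 + u - 2*u²/3 (C(u) = (-6 - 2*u²/3) + u = -6 + u - 2*u²/3)
-379*C(13) + 471 = -379*(-6 + 13 - ⅔*13²) + 471 = -379*(-6 + 13 - ⅔*169) + 471 = -379*(-6 + 13 - 338/3) + 471 = -379*(-317/3) + 471 = 120143/3 + 471 = 121556/3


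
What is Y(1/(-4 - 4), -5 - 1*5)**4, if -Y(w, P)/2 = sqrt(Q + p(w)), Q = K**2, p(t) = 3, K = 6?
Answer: 24336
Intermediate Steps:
Q = 36 (Q = 6**2 = 36)
Y(w, P) = -2*sqrt(39) (Y(w, P) = -2*sqrt(36 + 3) = -2*sqrt(39))
Y(1/(-4 - 4), -5 - 1*5)**4 = (-2*sqrt(39))**4 = 24336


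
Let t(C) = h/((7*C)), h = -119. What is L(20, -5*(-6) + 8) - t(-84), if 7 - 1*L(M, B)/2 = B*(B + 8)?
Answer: -292505/84 ≈ -3482.2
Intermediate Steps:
L(M, B) = 14 - 2*B*(8 + B) (L(M, B) = 14 - 2*B*(B + 8) = 14 - 2*B*(8 + B))
t(C) = -17/C (t(C) = -119*1/(7*C) = -17/C)
L(20, -5*(-6) + 8) - t(-84) = (14 - 16*(-5*(-6) + 8) - 2*(-5*(-6) + 8)²) - (-17)/(-84) = (14 - 16*(30 + 8) - 2*(30 + 8)²) - (-17)*(-1)/84 = (14 - 16*38 - 2*38²) - 1*17/84 = (14 - 608 - 2*1444) - 17/84 = (14 - 608 - 2888) - 17/84 = -3482 - 17/84 = -292505/84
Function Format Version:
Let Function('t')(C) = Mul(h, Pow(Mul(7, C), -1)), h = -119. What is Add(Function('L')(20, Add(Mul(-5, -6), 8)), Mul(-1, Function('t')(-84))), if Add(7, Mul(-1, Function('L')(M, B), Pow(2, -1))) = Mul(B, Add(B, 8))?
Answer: Rational(-292505, 84) ≈ -3482.2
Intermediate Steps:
Function('L')(M, B) = Add(14, Mul(-2, B, Add(8, B))) (Function('L')(M, B) = Add(14, Mul(-2, Mul(B, Add(B, 8)))) = Add(14, Mul(-2, Mul(B, Add(8, B)))) = Add(14, Mul(-2, B, Add(8, B))))
Function('t')(C) = Mul(-17, Pow(C, -1)) (Function('t')(C) = Mul(-119, Pow(Mul(7, C), -1)) = Mul(-119, Mul(Rational(1, 7), Pow(C, -1))) = Mul(-17, Pow(C, -1)))
Add(Function('L')(20, Add(Mul(-5, -6), 8)), Mul(-1, Function('t')(-84))) = Add(Add(14, Mul(-16, Add(Mul(-5, -6), 8)), Mul(-2, Pow(Add(Mul(-5, -6), 8), 2))), Mul(-1, Mul(-17, Pow(-84, -1)))) = Add(Add(14, Mul(-16, Add(30, 8)), Mul(-2, Pow(Add(30, 8), 2))), Mul(-1, Mul(-17, Rational(-1, 84)))) = Add(Add(14, Mul(-16, 38), Mul(-2, Pow(38, 2))), Mul(-1, Rational(17, 84))) = Add(Add(14, -608, Mul(-2, 1444)), Rational(-17, 84)) = Add(Add(14, -608, -2888), Rational(-17, 84)) = Add(-3482, Rational(-17, 84)) = Rational(-292505, 84)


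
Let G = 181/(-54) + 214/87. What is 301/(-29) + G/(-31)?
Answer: -502477/48546 ≈ -10.351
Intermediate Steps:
G = -1397/1566 (G = 181*(-1/54) + 214*(1/87) = -181/54 + 214/87 = -1397/1566 ≈ -0.89208)
301/(-29) + G/(-31) = 301/(-29) - 1397/1566/(-31) = 301*(-1/29) - 1397/1566*(-1/31) = -301/29 + 1397/48546 = -502477/48546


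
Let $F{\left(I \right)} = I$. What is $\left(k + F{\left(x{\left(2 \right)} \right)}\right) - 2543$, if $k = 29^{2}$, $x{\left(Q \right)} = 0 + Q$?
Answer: $-1700$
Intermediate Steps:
$x{\left(Q \right)} = Q$
$k = 841$
$\left(k + F{\left(x{\left(2 \right)} \right)}\right) - 2543 = \left(841 + 2\right) - 2543 = 843 - 2543 = -1700$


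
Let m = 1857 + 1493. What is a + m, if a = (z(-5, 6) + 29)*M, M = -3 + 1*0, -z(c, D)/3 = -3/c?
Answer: 16342/5 ≈ 3268.4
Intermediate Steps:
z(c, D) = 9/c (z(c, D) = -(-9)/c = 9/c)
M = -3 (M = -3 + 0 = -3)
a = -408/5 (a = (9/(-5) + 29)*(-3) = (9*(-⅕) + 29)*(-3) = (-9/5 + 29)*(-3) = (136/5)*(-3) = -408/5 ≈ -81.600)
m = 3350
a + m = -408/5 + 3350 = 16342/5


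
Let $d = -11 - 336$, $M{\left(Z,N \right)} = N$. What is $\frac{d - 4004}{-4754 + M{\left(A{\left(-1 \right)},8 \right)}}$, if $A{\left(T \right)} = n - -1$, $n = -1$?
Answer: $\frac{4351}{4746} \approx 0.91677$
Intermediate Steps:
$A{\left(T \right)} = 0$ ($A{\left(T \right)} = -1 - -1 = -1 + 1 = 0$)
$d = -347$ ($d = -11 - 336 = -347$)
$\frac{d - 4004}{-4754 + M{\left(A{\left(-1 \right)},8 \right)}} = \frac{-347 - 4004}{-4754 + 8} = - \frac{4351}{-4746} = \left(-4351\right) \left(- \frac{1}{4746}\right) = \frac{4351}{4746}$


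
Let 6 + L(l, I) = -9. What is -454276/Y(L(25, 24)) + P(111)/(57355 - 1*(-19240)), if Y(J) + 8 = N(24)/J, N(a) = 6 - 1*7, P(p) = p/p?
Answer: 521929053419/9114805 ≈ 57262.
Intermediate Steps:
L(l, I) = -15 (L(l, I) = -6 - 9 = -15)
P(p) = 1
N(a) = -1 (N(a) = 6 - 7 = -1)
Y(J) = -8 - 1/J
-454276/Y(L(25, 24)) + P(111)/(57355 - 1*(-19240)) = -454276/(-8 - 1/(-15)) + 1/(57355 - 1*(-19240)) = -454276/(-8 - 1*(-1/15)) + 1/(57355 + 19240) = -454276/(-8 + 1/15) + 1/76595 = -454276/(-119/15) + 1*(1/76595) = -454276*(-15/119) + 1/76595 = 6814140/119 + 1/76595 = 521929053419/9114805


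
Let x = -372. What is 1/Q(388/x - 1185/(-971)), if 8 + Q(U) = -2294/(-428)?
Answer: -214/565 ≈ -0.37876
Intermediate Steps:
Q(U) = -565/214 (Q(U) = -8 - 2294/(-428) = -8 - 2294*(-1/428) = -8 + 1147/214 = -565/214)
1/Q(388/x - 1185/(-971)) = 1/(-565/214) = -214/565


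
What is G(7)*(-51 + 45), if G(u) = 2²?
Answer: -24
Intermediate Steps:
G(u) = 4
G(7)*(-51 + 45) = 4*(-51 + 45) = 4*(-6) = -24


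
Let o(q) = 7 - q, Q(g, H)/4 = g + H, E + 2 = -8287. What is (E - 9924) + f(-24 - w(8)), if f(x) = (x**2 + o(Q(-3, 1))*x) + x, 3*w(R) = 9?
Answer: -17916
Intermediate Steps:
w(R) = 3 (w(R) = (1/3)*9 = 3)
E = -8289 (E = -2 - 8287 = -8289)
Q(g, H) = 4*H + 4*g (Q(g, H) = 4*(g + H) = 4*(H + g) = 4*H + 4*g)
f(x) = x**2 + 16*x (f(x) = (x**2 + (7 - (4*1 + 4*(-3)))*x) + x = (x**2 + (7 - (4 - 12))*x) + x = (x**2 + (7 - 1*(-8))*x) + x = (x**2 + (7 + 8)*x) + x = (x**2 + 15*x) + x = x**2 + 16*x)
(E - 9924) + f(-24 - w(8)) = (-8289 - 9924) + (-24 - 1*3)*(16 + (-24 - 1*3)) = -18213 + (-24 - 3)*(16 + (-24 - 3)) = -18213 - 27*(16 - 27) = -18213 - 27*(-11) = -18213 + 297 = -17916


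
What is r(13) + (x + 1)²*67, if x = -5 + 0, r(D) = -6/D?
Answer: 13930/13 ≈ 1071.5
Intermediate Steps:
x = -5
r(13) + (x + 1)²*67 = -6/13 + (-5 + 1)²*67 = -6*1/13 + (-4)²*67 = -6/13 + 16*67 = -6/13 + 1072 = 13930/13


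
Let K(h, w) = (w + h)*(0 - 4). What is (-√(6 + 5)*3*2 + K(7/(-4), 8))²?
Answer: 1021 + 300*√11 ≈ 2016.0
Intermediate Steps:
K(h, w) = -4*h - 4*w (K(h, w) = (h + w)*(-4) = -4*h - 4*w)
(-√(6 + 5)*3*2 + K(7/(-4), 8))² = (-√(6 + 5)*3*2 + (-28/(-4) - 4*8))² = (-√11*3*2 + (-28*(-1)/4 - 32))² = (-3*√11*2 + (-4*(-7/4) - 32))² = (-6*√11 + (7 - 32))² = (-6*√11 - 25)² = (-25 - 6*√11)²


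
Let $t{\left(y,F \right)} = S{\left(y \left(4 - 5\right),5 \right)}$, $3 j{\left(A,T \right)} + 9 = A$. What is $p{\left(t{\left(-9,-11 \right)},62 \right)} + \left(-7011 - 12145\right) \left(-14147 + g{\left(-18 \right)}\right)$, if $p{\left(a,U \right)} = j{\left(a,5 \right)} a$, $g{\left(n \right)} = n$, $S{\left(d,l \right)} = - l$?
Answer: $\frac{814034290}{3} \approx 2.7134 \cdot 10^{8}$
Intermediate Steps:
$j{\left(A,T \right)} = -3 + \frac{A}{3}$
$t{\left(y,F \right)} = -5$ ($t{\left(y,F \right)} = \left(-1\right) 5 = -5$)
$p{\left(a,U \right)} = a \left(-3 + \frac{a}{3}\right)$ ($p{\left(a,U \right)} = \left(-3 + \frac{a}{3}\right) a = a \left(-3 + \frac{a}{3}\right)$)
$p{\left(t{\left(-9,-11 \right)},62 \right)} + \left(-7011 - 12145\right) \left(-14147 + g{\left(-18 \right)}\right) = \frac{1}{3} \left(-5\right) \left(-9 - 5\right) + \left(-7011 - 12145\right) \left(-14147 - 18\right) = \frac{1}{3} \left(-5\right) \left(-14\right) + \left(-7011 - 12145\right) \left(-14165\right) = \frac{70}{3} - -271344740 = \frac{70}{3} + 271344740 = \frac{814034290}{3}$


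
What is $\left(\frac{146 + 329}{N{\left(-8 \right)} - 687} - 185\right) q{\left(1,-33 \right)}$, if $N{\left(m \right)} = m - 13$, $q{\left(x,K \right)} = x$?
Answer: $- \frac{131455}{708} \approx -185.67$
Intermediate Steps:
$N{\left(m \right)} = -13 + m$ ($N{\left(m \right)} = m - 13 = -13 + m$)
$\left(\frac{146 + 329}{N{\left(-8 \right)} - 687} - 185\right) q{\left(1,-33 \right)} = \left(\frac{146 + 329}{\left(-13 - 8\right) - 687} - 185\right) 1 = \left(\frac{475}{-21 - 687} - 185\right) 1 = \left(\frac{475}{-708} - 185\right) 1 = \left(475 \left(- \frac{1}{708}\right) - 185\right) 1 = \left(- \frac{475}{708} - 185\right) 1 = \left(- \frac{131455}{708}\right) 1 = - \frac{131455}{708}$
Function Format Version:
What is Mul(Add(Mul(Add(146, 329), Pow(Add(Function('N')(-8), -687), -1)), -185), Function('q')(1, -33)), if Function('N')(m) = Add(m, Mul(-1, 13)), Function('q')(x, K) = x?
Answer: Rational(-131455, 708) ≈ -185.67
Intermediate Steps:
Function('N')(m) = Add(-13, m) (Function('N')(m) = Add(m, -13) = Add(-13, m))
Mul(Add(Mul(Add(146, 329), Pow(Add(Function('N')(-8), -687), -1)), -185), Function('q')(1, -33)) = Mul(Add(Mul(Add(146, 329), Pow(Add(Add(-13, -8), -687), -1)), -185), 1) = Mul(Add(Mul(475, Pow(Add(-21, -687), -1)), -185), 1) = Mul(Add(Mul(475, Pow(-708, -1)), -185), 1) = Mul(Add(Mul(475, Rational(-1, 708)), -185), 1) = Mul(Add(Rational(-475, 708), -185), 1) = Mul(Rational(-131455, 708), 1) = Rational(-131455, 708)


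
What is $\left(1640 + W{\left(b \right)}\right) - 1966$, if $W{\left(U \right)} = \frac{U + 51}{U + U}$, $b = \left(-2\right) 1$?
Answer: $- \frac{1353}{4} \approx -338.25$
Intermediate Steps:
$b = -2$
$W{\left(U \right)} = \frac{51 + U}{2 U}$
$\left(1640 + W{\left(b \right)}\right) - 1966 = \left(1640 + \frac{51 - 2}{2 \left(-2\right)}\right) - 1966 = \left(1640 + \frac{1}{2} \left(- \frac{1}{2}\right) 49\right) - 1966 = \left(1640 - \frac{49}{4}\right) - 1966 = \frac{6511}{4} - 1966 = - \frac{1353}{4}$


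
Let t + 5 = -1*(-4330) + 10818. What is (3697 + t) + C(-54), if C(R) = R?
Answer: 18786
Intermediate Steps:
t = 15143 (t = -5 + (-1*(-4330) + 10818) = -5 + (4330 + 10818) = -5 + 15148 = 15143)
(3697 + t) + C(-54) = (3697 + 15143) - 54 = 18840 - 54 = 18786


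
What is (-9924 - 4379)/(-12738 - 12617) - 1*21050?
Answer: -533708447/25355 ≈ -21049.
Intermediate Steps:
(-9924 - 4379)/(-12738 - 12617) - 1*21050 = -14303/(-25355) - 21050 = -14303*(-1/25355) - 21050 = 14303/25355 - 21050 = -533708447/25355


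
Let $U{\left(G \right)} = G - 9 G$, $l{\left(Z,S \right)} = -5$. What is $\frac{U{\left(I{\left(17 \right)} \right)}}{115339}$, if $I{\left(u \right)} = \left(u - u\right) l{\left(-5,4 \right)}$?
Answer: $0$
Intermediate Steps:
$I{\left(u \right)} = 0$ ($I{\left(u \right)} = \left(u - u\right) \left(-5\right) = 0 \left(-5\right) = 0$)
$U{\left(G \right)} = - 8 G$
$\frac{U{\left(I{\left(17 \right)} \right)}}{115339} = \frac{\left(-8\right) 0}{115339} = 0 \cdot \frac{1}{115339} = 0$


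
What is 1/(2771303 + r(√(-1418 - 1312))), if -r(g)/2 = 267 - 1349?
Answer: 1/2773467 ≈ 3.6056e-7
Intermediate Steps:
r(g) = 2164 (r(g) = -2*(267 - 1349) = -2*(-1082) = 2164)
1/(2771303 + r(√(-1418 - 1312))) = 1/(2771303 + 2164) = 1/2773467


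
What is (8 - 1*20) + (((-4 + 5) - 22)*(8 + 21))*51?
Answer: -31071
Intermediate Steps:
(8 - 1*20) + (((-4 + 5) - 22)*(8 + 21))*51 = (8 - 20) + ((1 - 22)*29)*51 = -12 - 21*29*51 = -12 - 609*51 = -12 - 31059 = -31071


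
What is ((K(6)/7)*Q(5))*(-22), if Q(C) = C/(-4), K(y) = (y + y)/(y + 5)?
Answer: 30/7 ≈ 4.2857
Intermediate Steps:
K(y) = 2*y/(5 + y) (K(y) = (2*y)/(5 + y) = 2*y/(5 + y))
Q(C) = -C/4 (Q(C) = C*(-¼) = -C/4)
((K(6)/7)*Q(5))*(-22) = (((2*6/(5 + 6))/7)*(-¼*5))*(-22) = (((2*6/11)*(⅐))*(-5/4))*(-22) = (((2*6*(1/11))*(⅐))*(-5/4))*(-22) = (((12/11)*(⅐))*(-5/4))*(-22) = ((12/77)*(-5/4))*(-22) = -15/77*(-22) = 30/7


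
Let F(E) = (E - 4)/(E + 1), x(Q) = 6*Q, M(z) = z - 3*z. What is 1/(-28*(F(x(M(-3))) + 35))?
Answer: -37/37156 ≈ -0.00099580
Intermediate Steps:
M(z) = -2*z
F(E) = (-4 + E)/(1 + E)
1/(-28*(F(x(M(-3))) + 35)) = 1/(-28*((-4 + 6*(-2*(-3)))/(1 + 6*(-2*(-3))) + 35)) = 1/(-28*((-4 + 6*6)/(1 + 6*6) + 35)) = 1/(-28*((-4 + 36)/(1 + 36) + 35)) = 1/(-28*(32/37 + 35)) = 1/(-28*1327/37) = 1/(-37156/37) = -37/37156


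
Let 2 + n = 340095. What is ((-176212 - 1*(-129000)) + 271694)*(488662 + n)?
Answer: 186040579910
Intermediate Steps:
n = 340093 (n = -2 + 340095 = 340093)
((-176212 - 1*(-129000)) + 271694)*(488662 + n) = ((-176212 - 1*(-129000)) + 271694)*(488662 + 340093) = ((-176212 + 129000) + 271694)*828755 = (-47212 + 271694)*828755 = 224482*828755 = 186040579910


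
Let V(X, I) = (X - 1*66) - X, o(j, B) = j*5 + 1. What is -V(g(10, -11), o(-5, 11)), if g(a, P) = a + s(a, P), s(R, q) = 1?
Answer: 66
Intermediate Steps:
g(a, P) = 1 + a (g(a, P) = a + 1 = 1 + a)
o(j, B) = 1 + 5*j (o(j, B) = 5*j + 1 = 1 + 5*j)
V(X, I) = -66 (V(X, I) = (X - 66) - X = (-66 + X) - X = -66)
-V(g(10, -11), o(-5, 11)) = -1*(-66) = 66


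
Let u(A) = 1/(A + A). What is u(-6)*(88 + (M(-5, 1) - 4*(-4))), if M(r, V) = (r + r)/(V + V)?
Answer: -33/4 ≈ -8.2500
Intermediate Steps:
M(r, V) = r/V (M(r, V) = (2*r)/((2*V)) = (2*r)*(1/(2*V)) = r/V)
u(A) = 1/(2*A)
u(-6)*(88 + (M(-5, 1) - 4*(-4))) = ((½)/(-6))*(88 + (-5/1 - 4*(-4))) = ((½)*(-⅙))*(88 + (-5*1 + 16)) = -(88 + (-5 + 16))/12 = -(88 + 11)/12 = -1/12*99 = -33/4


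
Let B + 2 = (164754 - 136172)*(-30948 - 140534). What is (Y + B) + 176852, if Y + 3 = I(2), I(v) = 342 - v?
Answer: -4901121337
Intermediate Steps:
Y = 337 (Y = -3 + (342 - 1*2) = -3 + (342 - 2) = -3 + 340 = 337)
B = -4901298526 (B = -2 + (164754 - 136172)*(-30948 - 140534) = -2 + 28582*(-171482) = -2 - 4901298524 = -4901298526)
(Y + B) + 176852 = (337 - 4901298526) + 176852 = -4901298189 + 176852 = -4901121337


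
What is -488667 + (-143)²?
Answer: -468218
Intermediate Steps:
-488667 + (-143)² = -488667 + 20449 = -468218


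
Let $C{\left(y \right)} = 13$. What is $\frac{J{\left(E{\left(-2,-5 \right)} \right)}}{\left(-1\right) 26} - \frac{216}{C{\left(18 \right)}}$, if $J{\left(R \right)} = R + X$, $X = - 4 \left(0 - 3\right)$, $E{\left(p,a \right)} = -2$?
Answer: $-17$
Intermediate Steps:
$X = 12$ ($X = \left(-4\right) \left(-3\right) = 12$)
$J{\left(R \right)} = 12 + R$ ($J{\left(R \right)} = R + 12 = 12 + R$)
$\frac{J{\left(E{\left(-2,-5 \right)} \right)}}{\left(-1\right) 26} - \frac{216}{C{\left(18 \right)}} = \frac{12 - 2}{\left(-1\right) 26} - \frac{216}{13} = \frac{10}{-26} - \frac{216}{13} = 10 \left(- \frac{1}{26}\right) - \frac{216}{13} = - \frac{5}{13} - \frac{216}{13} = -17$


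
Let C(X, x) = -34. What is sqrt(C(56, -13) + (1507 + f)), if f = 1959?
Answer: 2*sqrt(858) ≈ 58.583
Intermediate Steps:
sqrt(C(56, -13) + (1507 + f)) = sqrt(-34 + (1507 + 1959)) = sqrt(-34 + 3466) = sqrt(3432) = 2*sqrt(858)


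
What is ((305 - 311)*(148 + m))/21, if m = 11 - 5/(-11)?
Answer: -3508/77 ≈ -45.558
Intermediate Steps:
m = 126/11 (m = 11 - 1/11*(-5) = 11 + 5/11 = 126/11 ≈ 11.455)
((305 - 311)*(148 + m))/21 = ((305 - 311)*(148 + 126/11))/21 = -6*1754/11*(1/21) = -10524/11*1/21 = -3508/77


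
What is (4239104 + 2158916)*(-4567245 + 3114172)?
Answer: -9296790115460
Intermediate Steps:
(4239104 + 2158916)*(-4567245 + 3114172) = 6398020*(-1453073) = -9296790115460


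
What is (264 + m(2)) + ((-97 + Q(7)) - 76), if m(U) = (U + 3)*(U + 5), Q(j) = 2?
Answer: 128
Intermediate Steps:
m(U) = (3 + U)*(5 + U)
(264 + m(2)) + ((-97 + Q(7)) - 76) = (264 + (15 + 2² + 8*2)) + ((-97 + 2) - 76) = (264 + (15 + 4 + 16)) + (-95 - 76) = (264 + 35) - 171 = 299 - 171 = 128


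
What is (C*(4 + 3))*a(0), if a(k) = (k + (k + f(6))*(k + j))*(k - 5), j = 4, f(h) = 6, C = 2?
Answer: -1680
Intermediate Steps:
a(k) = (-5 + k)*(k + (4 + k)*(6 + k)) (a(k) = (k + (k + 6)*(k + 4))*(k - 5) = (k + (6 + k)*(4 + k))*(-5 + k) = (k + (4 + k)*(6 + k))*(-5 + k) = (-5 + k)*(k + (4 + k)*(6 + k)))
(C*(4 + 3))*a(0) = (2*(4 + 3))*(-120 + 0**3 - 31*0 + 6*0**2) = (2*7)*(-120 + 0 + 0 + 6*0) = 14*(-120 + 0 + 0 + 0) = 14*(-120) = -1680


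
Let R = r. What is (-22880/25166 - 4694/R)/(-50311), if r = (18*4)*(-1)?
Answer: -29120461/22790279268 ≈ -0.0012778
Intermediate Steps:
r = -72 (r = 72*(-1) = -72)
R = -72
(-22880/25166 - 4694/R)/(-50311) = (-22880/25166 - 4694/(-72))/(-50311) = (-22880*1/25166 - 4694*(-1/72))*(-1/50311) = (-11440/12583 + 2347/36)*(-1/50311) = (29120461/452988)*(-1/50311) = -29120461/22790279268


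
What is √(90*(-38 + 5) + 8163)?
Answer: 3*√577 ≈ 72.063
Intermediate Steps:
√(90*(-38 + 5) + 8163) = √(90*(-33) + 8163) = √(-2970 + 8163) = √5193 = 3*√577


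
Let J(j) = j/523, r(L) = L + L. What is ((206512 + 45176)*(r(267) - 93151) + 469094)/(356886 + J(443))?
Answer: -12191191924246/186651821 ≈ -65315.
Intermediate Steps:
r(L) = 2*L
J(j) = j/523 (J(j) = j*(1/523) = j/523)
((206512 + 45176)*(r(267) - 93151) + 469094)/(356886 + J(443)) = ((206512 + 45176)*(2*267 - 93151) + 469094)/(356886 + (1/523)*443) = (251688*(534 - 93151) + 469094)/(356886 + 443/523) = (251688*(-92617) + 469094)/(186651821/523) = (-23310587496 + 469094)*(523/186651821) = -23310118402*523/186651821 = -12191191924246/186651821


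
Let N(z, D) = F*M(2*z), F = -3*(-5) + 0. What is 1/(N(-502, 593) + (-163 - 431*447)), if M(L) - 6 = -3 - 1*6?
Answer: -1/192865 ≈ -5.1850e-6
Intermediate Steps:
F = 15 (F = 15 + 0 = 15)
M(L) = -3 (M(L) = 6 + (-3 - 1*6) = 6 + (-3 - 6) = 6 - 9 = -3)
N(z, D) = -45 (N(z, D) = 15*(-3) = -45)
1/(N(-502, 593) + (-163 - 431*447)) = 1/(-45 + (-163 - 431*447)) = 1/(-45 + (-163 - 192657)) = 1/(-45 - 192820) = 1/(-192865) = -1/192865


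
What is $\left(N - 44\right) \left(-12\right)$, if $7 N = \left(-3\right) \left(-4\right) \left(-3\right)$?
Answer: $\frac{4128}{7} \approx 589.71$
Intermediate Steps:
$N = - \frac{36}{7}$ ($N = \frac{\left(-3\right) \left(-4\right) \left(-3\right)}{7} = \frac{12 \left(-3\right)}{7} = \frac{1}{7} \left(-36\right) = - \frac{36}{7} \approx -5.1429$)
$\left(N - 44\right) \left(-12\right) = \left(- \frac{36}{7} - 44\right) \left(-12\right) = \left(- \frac{344}{7}\right) \left(-12\right) = \frac{4128}{7}$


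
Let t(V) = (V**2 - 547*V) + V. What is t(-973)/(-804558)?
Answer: -1477987/804558 ≈ -1.8370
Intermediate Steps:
t(V) = V**2 - 546*V
t(-973)/(-804558) = -973*(-546 - 973)/(-804558) = -973*(-1519)*(-1/804558) = 1477987*(-1/804558) = -1477987/804558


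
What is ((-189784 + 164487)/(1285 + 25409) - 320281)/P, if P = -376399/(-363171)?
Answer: -1034989691190727/3349198302 ≈ -3.0903e+5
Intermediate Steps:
P = 376399/363171 (P = -376399*(-1/363171) = 376399/363171 ≈ 1.0364)
((-189784 + 164487)/(1285 + 25409) - 320281)/P = ((-189784 + 164487)/(1285 + 25409) - 320281)/(376399/363171) = (-25297/26694 - 320281)*(363171/376399) = -8549606311/26694*363171/376399 = -1034989691190727/3349198302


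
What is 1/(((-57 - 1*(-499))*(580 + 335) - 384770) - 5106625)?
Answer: -1/5086965 ≈ -1.9658e-7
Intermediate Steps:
1/(((-57 - 1*(-499))*(580 + 335) - 384770) - 5106625) = 1/(((-57 + 499)*915 - 384770) - 5106625) = 1/((442*915 - 384770) - 5106625) = 1/((404430 - 384770) - 5106625) = 1/(19660 - 5106625) = 1/(-5086965) = -1/5086965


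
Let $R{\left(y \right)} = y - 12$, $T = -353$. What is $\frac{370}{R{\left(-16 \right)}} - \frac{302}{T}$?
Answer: $- \frac{61077}{4942} \approx -12.359$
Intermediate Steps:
$R{\left(y \right)} = -12 + y$ ($R{\left(y \right)} = y - 12 = -12 + y$)
$\frac{370}{R{\left(-16 \right)}} - \frac{302}{T} = \frac{370}{-12 - 16} - \frac{302}{-353} = \frac{370}{-28} - - \frac{302}{353} = 370 \left(- \frac{1}{28}\right) + \frac{302}{353} = - \frac{185}{14} + \frac{302}{353} = - \frac{61077}{4942}$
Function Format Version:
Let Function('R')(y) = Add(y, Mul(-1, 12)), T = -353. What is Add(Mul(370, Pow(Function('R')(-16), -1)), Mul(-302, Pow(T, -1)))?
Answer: Rational(-61077, 4942) ≈ -12.359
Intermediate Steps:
Function('R')(y) = Add(-12, y) (Function('R')(y) = Add(y, -12) = Add(-12, y))
Add(Mul(370, Pow(Function('R')(-16), -1)), Mul(-302, Pow(T, -1))) = Add(Mul(370, Pow(Add(-12, -16), -1)), Mul(-302, Pow(-353, -1))) = Add(Mul(370, Pow(-28, -1)), Mul(-302, Rational(-1, 353))) = Add(Mul(370, Rational(-1, 28)), Rational(302, 353)) = Add(Rational(-185, 14), Rational(302, 353)) = Rational(-61077, 4942)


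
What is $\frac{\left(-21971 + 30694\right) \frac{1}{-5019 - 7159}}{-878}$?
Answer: $\frac{8723}{10692284} \approx 0.00081582$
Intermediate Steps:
$\frac{\left(-21971 + 30694\right) \frac{1}{-5019 - 7159}}{-878} = \frac{8723}{-12178} \left(- \frac{1}{878}\right) = 8723 \left(- \frac{1}{12178}\right) \left(- \frac{1}{878}\right) = \left(- \frac{8723}{12178}\right) \left(- \frac{1}{878}\right) = \frac{8723}{10692284}$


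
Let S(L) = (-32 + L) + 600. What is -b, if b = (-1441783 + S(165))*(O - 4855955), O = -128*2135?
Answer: -7391484096750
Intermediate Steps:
S(L) = 568 + L
O = -273280
b = 7391484096750 (b = (-1441783 + (568 + 165))*(-273280 - 4855955) = (-1441783 + 733)*(-5129235) = -1441050*(-5129235) = 7391484096750)
-b = -1*7391484096750 = -7391484096750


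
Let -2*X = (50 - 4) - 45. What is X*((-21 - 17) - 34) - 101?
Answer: -65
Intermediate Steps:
X = -1/2 (X = -((50 - 4) - 45)/2 = -(46 - 45)/2 = -1/2*1 = -1/2 ≈ -0.50000)
X*((-21 - 17) - 34) - 101 = -((-21 - 17) - 34)/2 - 101 = -(-38 - 34)/2 - 101 = -1/2*(-72) - 101 = 36 - 101 = -65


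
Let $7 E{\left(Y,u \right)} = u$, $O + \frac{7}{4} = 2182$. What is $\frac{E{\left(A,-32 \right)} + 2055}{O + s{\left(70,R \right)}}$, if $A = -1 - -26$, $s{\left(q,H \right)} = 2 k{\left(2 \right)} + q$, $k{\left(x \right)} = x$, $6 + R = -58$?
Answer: $\frac{57412}{63119} \approx 0.90958$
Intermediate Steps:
$O = \frac{8721}{4}$ ($O = - \frac{7}{4} + 2182 = \frac{8721}{4} \approx 2180.3$)
$R = -64$ ($R = -6 - 58 = -64$)
$s{\left(q,H \right)} = 4 + q$ ($s{\left(q,H \right)} = 2 \cdot 2 + q = 4 + q$)
$A = 25$ ($A = -1 + 26 = 25$)
$E{\left(Y,u \right)} = \frac{u}{7}$
$\frac{E{\left(A,-32 \right)} + 2055}{O + s{\left(70,R \right)}} = \frac{\frac{1}{7} \left(-32\right) + 2055}{\frac{8721}{4} + \left(4 + 70\right)} = \frac{- \frac{32}{7} + 2055}{\frac{8721}{4} + 74} = \frac{14353}{7 \cdot \frac{9017}{4}} = \frac{14353}{7} \cdot \frac{4}{9017} = \frac{57412}{63119}$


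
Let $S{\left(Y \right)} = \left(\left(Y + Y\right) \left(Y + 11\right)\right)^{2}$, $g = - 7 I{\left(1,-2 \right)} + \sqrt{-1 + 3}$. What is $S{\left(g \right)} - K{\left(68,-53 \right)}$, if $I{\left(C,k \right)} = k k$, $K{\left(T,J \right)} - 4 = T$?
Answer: $930064 - 172080 \sqrt{2} \approx 6.8671 \cdot 10^{5}$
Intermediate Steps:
$K{\left(T,J \right)} = 4 + T$
$I{\left(C,k \right)} = k^{2}$
$g = -28 + \sqrt{2}$ ($g = - 7 \left(-2\right)^{2} + \sqrt{-1 + 3} = \left(-7\right) 4 + \sqrt{2} = -28 + \sqrt{2} \approx -26.586$)
$S{\left(Y \right)} = 4 Y^{2} \left(11 + Y\right)^{2}$ ($S{\left(Y \right)} = \left(2 Y \left(11 + Y\right)\right)^{2} = 4 Y^{2} \left(11 + Y\right)^{2}$)
$S{\left(g \right)} - K{\left(68,-53 \right)} = 4 \left(-28 + \sqrt{2}\right)^{2} \left(11 - \left(28 - \sqrt{2}\right)\right)^{2} - \left(4 + 68\right) = 4 \left(-28 + \sqrt{2}\right)^{2} \left(-17 + \sqrt{2}\right)^{2} - 72 = -72 + 4 \left(-28 + \sqrt{2}\right)^{2} \left(-17 + \sqrt{2}\right)^{2}$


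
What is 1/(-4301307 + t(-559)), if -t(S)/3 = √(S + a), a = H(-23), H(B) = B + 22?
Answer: I/(3*(-1433769*I + 4*√35)) ≈ -2.3249e-7 + 3.8372e-12*I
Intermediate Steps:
H(B) = 22 + B
a = -1 (a = 22 - 23 = -1)
t(S) = -3*√(-1 + S) (t(S) = -3*√(S - 1) = -3*√(-1 + S))
1/(-4301307 + t(-559)) = 1/(-4301307 - 3*√(-1 - 559)) = 1/(-4301307 - 12*I*√35)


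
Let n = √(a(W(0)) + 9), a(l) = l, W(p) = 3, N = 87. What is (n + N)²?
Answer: 7581 + 348*√3 ≈ 8183.8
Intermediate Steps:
n = 2*√3 (n = √(3 + 9) = √12 = 2*√3 ≈ 3.4641)
(n + N)² = (2*√3 + 87)² = (87 + 2*√3)²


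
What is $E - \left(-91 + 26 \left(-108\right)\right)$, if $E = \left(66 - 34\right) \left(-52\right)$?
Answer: $1235$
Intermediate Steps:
$E = -1664$ ($E = 32 \left(-52\right) = -1664$)
$E - \left(-91 + 26 \left(-108\right)\right) = -1664 - \left(-91 + 26 \left(-108\right)\right) = -1664 - \left(-91 - 2808\right) = -1664 - -2899 = -1664 + 2899 = 1235$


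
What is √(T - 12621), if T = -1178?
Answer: I*√13799 ≈ 117.47*I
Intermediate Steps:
√(T - 12621) = √(-1178 - 12621) = √(-13799) = I*√13799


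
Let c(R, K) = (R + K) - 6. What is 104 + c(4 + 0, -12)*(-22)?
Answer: 412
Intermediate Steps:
c(R, K) = -6 + K + R (c(R, K) = (K + R) - 6 = -6 + K + R)
104 + c(4 + 0, -12)*(-22) = 104 + (-6 - 12 + (4 + 0))*(-22) = 104 + (-6 - 12 + 4)*(-22) = 104 - 14*(-22) = 104 + 308 = 412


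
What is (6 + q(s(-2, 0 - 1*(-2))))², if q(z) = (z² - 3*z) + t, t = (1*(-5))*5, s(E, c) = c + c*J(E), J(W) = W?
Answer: 81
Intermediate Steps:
s(E, c) = c + E*c (s(E, c) = c + c*E = c + E*c)
t = -25 (t = -5*5 = -25)
q(z) = -25 + z² - 3*z (q(z) = (z² - 3*z) - 25 = -25 + z² - 3*z)
(6 + q(s(-2, 0 - 1*(-2))))² = (6 + (-25 + ((0 - 1*(-2))*(1 - 2))² - 3*(0 - 1*(-2))*(1 - 2)))² = (6 + (-25 + ((0 + 2)*(-1))² - 3*(0 + 2)*(-1)))² = (6 + (-25 + (2*(-1))² - 6*(-1)))² = (6 + (-25 + (-2)² - 3*(-2)))² = (6 + (-25 + 4 + 6))² = (6 - 15)² = (-9)² = 81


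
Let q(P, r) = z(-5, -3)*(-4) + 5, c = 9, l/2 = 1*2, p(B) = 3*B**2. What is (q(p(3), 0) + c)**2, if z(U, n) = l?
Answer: 4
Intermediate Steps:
l = 4 (l = 2*(1*2) = 2*2 = 4)
z(U, n) = 4
q(P, r) = -11 (q(P, r) = 4*(-4) + 5 = -16 + 5 = -11)
(q(p(3), 0) + c)**2 = (-11 + 9)**2 = (-2)**2 = 4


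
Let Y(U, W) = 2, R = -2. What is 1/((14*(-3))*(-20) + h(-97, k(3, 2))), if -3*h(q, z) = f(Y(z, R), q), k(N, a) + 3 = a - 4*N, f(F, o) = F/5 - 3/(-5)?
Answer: 3/2519 ≈ 0.0011909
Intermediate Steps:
f(F, o) = ⅗ + F/5 (f(F, o) = F*(⅕) - 3*(-⅕) = F/5 + ⅗ = ⅗ + F/5)
k(N, a) = -3 + a - 4*N (k(N, a) = -3 + (a - 4*N) = -3 + a - 4*N)
h(q, z) = -⅓ (h(q, z) = -(⅗ + (⅕)*2)/3 = -(⅗ + ⅖)/3 = -⅓*1 = -⅓)
1/((14*(-3))*(-20) + h(-97, k(3, 2))) = 1/((14*(-3))*(-20) - ⅓) = 1/(-42*(-20) - ⅓) = 1/(840 - ⅓) = 1/(2519/3) = 3/2519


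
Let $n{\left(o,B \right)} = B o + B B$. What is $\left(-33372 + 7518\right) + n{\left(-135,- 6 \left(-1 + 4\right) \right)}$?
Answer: $-23100$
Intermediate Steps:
$n{\left(o,B \right)} = B^{2} + B o$ ($n{\left(o,B \right)} = B o + B^{2} = B^{2} + B o$)
$\left(-33372 + 7518\right) + n{\left(-135,- 6 \left(-1 + 4\right) \right)} = \left(-33372 + 7518\right) + - 6 \left(-1 + 4\right) \left(- 6 \left(-1 + 4\right) - 135\right) = -25854 + \left(-6\right) 3 \left(\left(-6\right) 3 - 135\right) = -25854 - 18 \left(-18 - 135\right) = -25854 - -2754 = -25854 + 2754 = -23100$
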